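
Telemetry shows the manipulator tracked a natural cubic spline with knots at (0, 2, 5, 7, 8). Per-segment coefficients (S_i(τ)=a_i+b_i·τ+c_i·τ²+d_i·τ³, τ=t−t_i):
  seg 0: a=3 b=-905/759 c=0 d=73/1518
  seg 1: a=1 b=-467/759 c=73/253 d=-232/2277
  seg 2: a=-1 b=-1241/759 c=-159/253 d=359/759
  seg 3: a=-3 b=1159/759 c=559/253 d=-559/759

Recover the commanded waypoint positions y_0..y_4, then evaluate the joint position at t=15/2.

y_0=3 y_1=1 y_2=-1 y_3=-3 y_4=0
S(15/2) = -3595/2024

y_0 = S_0(0) = a_0 = 3
y_1 = S_1(0) = a_1 = 1
y_2 = S_2(0) = a_2 = -1
y_3 = S_3(0) = a_3 = -3
y_4 = S_3(1) = 0
t_q=15/2 is in segment 3 (τ=1/2); S_3(τ)=-3595/2024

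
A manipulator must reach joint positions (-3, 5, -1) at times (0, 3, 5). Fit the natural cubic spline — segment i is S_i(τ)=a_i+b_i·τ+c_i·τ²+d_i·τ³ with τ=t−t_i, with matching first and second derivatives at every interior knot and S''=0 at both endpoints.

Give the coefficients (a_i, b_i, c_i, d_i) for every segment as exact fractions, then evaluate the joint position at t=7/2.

Δ: Δ0=8/3, Δ1=-3
row 1: diag=10, rhs=-34; c'=1/5, d'=-17/5
back: M1=-17/5
M: M0=0, M1=-17/5, M2=0
seg 0: a=-3, c=M0/2=0, d=(M1−M0)/(6·3)=-17/90, b=Δ0−h0·(2M0+M1)/6=131/30
seg 1: a=5, c=M1/2=-17/10, d=(M2−M1)/(6·2)=17/60, b=Δ1−h1·(2M1+M2)/6=-11/15
t_q=7/2 → seg 1, τ=1/2; S=5+-11/15·τ+-17/10·τ²+17/60·τ³=679/160

  seg 0: a=-3 b=131/30 c=0 d=-17/90
  seg 1: a=5 b=-11/15 c=-17/10 d=17/60
S(7/2) = 679/160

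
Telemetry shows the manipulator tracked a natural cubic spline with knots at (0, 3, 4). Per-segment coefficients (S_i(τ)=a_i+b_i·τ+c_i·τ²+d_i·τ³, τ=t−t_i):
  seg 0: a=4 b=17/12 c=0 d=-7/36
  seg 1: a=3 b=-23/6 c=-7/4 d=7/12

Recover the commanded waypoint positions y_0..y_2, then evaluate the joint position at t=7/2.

y_0=4 y_1=3 y_2=-2
S(7/2) = 23/32

y_0 = S_0(0) = a_0 = 4
y_1 = S_1(0) = a_1 = 3
y_2 = S_1(1) = -2
t_q=7/2 is in segment 1 (τ=1/2); S_1(τ)=23/32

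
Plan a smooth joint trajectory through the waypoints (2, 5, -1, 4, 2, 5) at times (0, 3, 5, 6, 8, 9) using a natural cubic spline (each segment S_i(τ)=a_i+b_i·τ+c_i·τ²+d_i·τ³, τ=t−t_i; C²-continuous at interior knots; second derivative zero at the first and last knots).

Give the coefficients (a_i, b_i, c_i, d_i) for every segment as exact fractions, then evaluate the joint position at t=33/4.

Δ: Δ0=1, Δ1=-3, Δ2=5, Δ3=-1, Δ4=3
row 1: diag=10, rhs=-24; c'=1/5, d'=-12/5
row 2: denom=6−2·1/5=28/5; d'=(48−2·-12/5)/(28/5)=66/7
row 3: denom=6−1·5/28=163/28; d'=(-36−1·66/7)/(163/28)=-1272/163
row 4: denom=6−2·56/163=866/163; d'=(24−2·-1272/163)/(866/163)=3228/433
back: M4=3228/433
back: M3=-1272/163−56/163·3228/433=-4488/433
back: M2=66/7−5/28·-4488/433=4884/433
back: M1=-12/5−1/5·4884/433=-2016/433
M: M0=0, M1=-2016/433, M2=4884/433, M3=-4488/433, M4=3228/433, M5=0
seg 0: a=2, c=M0/2=0, d=(M1−M0)/(6·3)=-112/433, b=Δ0−h0·(2M0+M1)/6=1441/433
seg 1: a=5, c=M1/2=-1008/433, d=(M2−M1)/(6·2)=575/433, b=Δ1−h1·(2M1+M2)/6=-1583/433
seg 2: a=-1, c=M2/2=2442/433, d=(M3−M2)/(6·1)=-1562/433, b=Δ2−h2·(2M2+M3)/6=1285/433
seg 3: a=4, c=M3/2=-2244/433, d=(M4−M3)/(6·2)=643/433, b=Δ3−h3·(2M3+M4)/6=1483/433
seg 4: a=2, c=M4/2=1614/433, d=(M5−M4)/(6·1)=-538/433, b=Δ4−h4·(2M4+M5)/6=223/433
t_q=33/4 → seg 4, τ=1/4; S=2+223/433·τ+1614/433·τ²+-538/433·τ³=32455/13856

  seg 0: a=2 b=1441/433 c=0 d=-112/433
  seg 1: a=5 b=-1583/433 c=-1008/433 d=575/433
  seg 2: a=-1 b=1285/433 c=2442/433 d=-1562/433
  seg 3: a=4 b=1483/433 c=-2244/433 d=643/433
  seg 4: a=2 b=223/433 c=1614/433 d=-538/433
S(33/4) = 32455/13856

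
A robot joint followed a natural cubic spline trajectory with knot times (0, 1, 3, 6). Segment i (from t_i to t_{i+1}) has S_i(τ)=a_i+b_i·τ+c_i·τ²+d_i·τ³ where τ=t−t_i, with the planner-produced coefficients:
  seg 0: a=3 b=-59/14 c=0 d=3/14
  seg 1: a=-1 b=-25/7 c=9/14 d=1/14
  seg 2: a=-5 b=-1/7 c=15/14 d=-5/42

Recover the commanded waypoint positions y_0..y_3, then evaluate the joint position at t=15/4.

y_0=3 y_1=-1 y_2=-5 y_3=1
S(15/4) = -583/128

y_0 = S_0(0) = a_0 = 3
y_1 = S_1(0) = a_1 = -1
y_2 = S_2(0) = a_2 = -5
y_3 = S_2(3) = 1
t_q=15/4 is in segment 2 (τ=3/4); S_2(τ)=-583/128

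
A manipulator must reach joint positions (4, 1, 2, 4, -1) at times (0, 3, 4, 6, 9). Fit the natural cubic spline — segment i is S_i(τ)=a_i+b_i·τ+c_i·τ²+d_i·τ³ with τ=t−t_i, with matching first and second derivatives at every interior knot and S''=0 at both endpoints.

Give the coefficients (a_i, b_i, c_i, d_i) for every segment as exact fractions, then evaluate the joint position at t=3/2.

  seg 0: a=4 b=-379/219 c=0 d=160/1971
  seg 1: a=1 b=101/219 c=160/219 d=-14/73
  seg 2: a=2 b=295/219 c=34/219 d=-12/73
  seg 3: a=4 b=-1/219 c=-182/219 d=182/1971
S(3/2) = 245/146

Δ: Δ0=-1, Δ1=1, Δ2=1, Δ3=-5/3
row 1: diag=8, rhs=12; c'=1/8, d'=3/2
row 2: denom=6−1·1/8=47/8; d'=(0−1·3/2)/(47/8)=-12/47
row 3: denom=10−2·16/47=438/47; d'=(-16−2·-12/47)/(438/47)=-364/219
back: M3=-364/219
back: M2=-12/47−16/47·-364/219=68/219
back: M1=3/2−1/8·68/219=320/219
M: M0=0, M1=320/219, M2=68/219, M3=-364/219, M4=0
seg 0: a=4, c=M0/2=0, d=(M1−M0)/(6·3)=160/1971, b=Δ0−h0·(2M0+M1)/6=-379/219
seg 1: a=1, c=M1/2=160/219, d=(M2−M1)/(6·1)=-14/73, b=Δ1−h1·(2M1+M2)/6=101/219
seg 2: a=2, c=M2/2=34/219, d=(M3−M2)/(6·2)=-12/73, b=Δ2−h2·(2M2+M3)/6=295/219
seg 3: a=4, c=M3/2=-182/219, d=(M4−M3)/(6·3)=182/1971, b=Δ3−h3·(2M3+M4)/6=-1/219
t_q=3/2 → seg 0, τ=3/2; S=4+-379/219·τ+0·τ²+160/1971·τ³=245/146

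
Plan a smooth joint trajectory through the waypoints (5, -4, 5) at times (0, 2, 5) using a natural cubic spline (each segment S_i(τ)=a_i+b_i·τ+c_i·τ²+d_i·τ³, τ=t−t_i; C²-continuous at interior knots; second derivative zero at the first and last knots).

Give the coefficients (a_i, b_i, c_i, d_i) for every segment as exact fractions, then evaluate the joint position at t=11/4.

  seg 0: a=5 b=-6 c=0 d=3/8
  seg 1: a=-4 b=-3/2 c=9/4 d=-1/4
S(11/4) = -1015/256

Δ: Δ0=-9/2, Δ1=3
row 1: diag=10, rhs=45; c'=3/10, d'=9/2
back: M1=9/2
M: M0=0, M1=9/2, M2=0
seg 0: a=5, c=M0/2=0, d=(M1−M0)/(6·2)=3/8, b=Δ0−h0·(2M0+M1)/6=-6
seg 1: a=-4, c=M1/2=9/4, d=(M2−M1)/(6·3)=-1/4, b=Δ1−h1·(2M1+M2)/6=-3/2
t_q=11/4 → seg 1, τ=3/4; S=-4+-3/2·τ+9/4·τ²+-1/4·τ³=-1015/256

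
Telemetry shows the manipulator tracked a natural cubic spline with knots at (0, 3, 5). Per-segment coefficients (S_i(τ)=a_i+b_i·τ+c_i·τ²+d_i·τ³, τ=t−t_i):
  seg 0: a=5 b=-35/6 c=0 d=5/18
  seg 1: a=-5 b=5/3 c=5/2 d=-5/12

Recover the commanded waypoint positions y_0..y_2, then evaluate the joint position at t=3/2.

y_0 = S_0(0) = a_0 = 5
y_1 = S_1(0) = a_1 = -5
y_2 = S_1(2) = 5
t_q=3/2 is in segment 0 (τ=3/2); S_0(τ)=-45/16

y_0=5 y_1=-5 y_2=5
S(3/2) = -45/16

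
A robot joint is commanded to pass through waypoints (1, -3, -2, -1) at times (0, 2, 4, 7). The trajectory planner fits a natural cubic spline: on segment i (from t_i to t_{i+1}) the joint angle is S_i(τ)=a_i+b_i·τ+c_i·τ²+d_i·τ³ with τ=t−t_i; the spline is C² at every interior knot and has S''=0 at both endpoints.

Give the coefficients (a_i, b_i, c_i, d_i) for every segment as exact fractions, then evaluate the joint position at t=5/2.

Δ: Δ0=-2, Δ1=1/2, Δ2=1/3
row 1: diag=8, rhs=15; c'=1/4, d'=15/8
row 2: denom=10−2·1/4=19/2; d'=(-1−2·15/8)/(19/2)=-1/2
back: M2=-1/2
back: M1=15/8−1/4·-1/2=2
M: M0=0, M1=2, M2=-1/2, M3=0
seg 0: a=1, c=M0/2=0, d=(M1−M0)/(6·2)=1/6, b=Δ0−h0·(2M0+M1)/6=-8/3
seg 1: a=-3, c=M1/2=1, d=(M2−M1)/(6·2)=-5/24, b=Δ1−h1·(2M1+M2)/6=-2/3
seg 2: a=-2, c=M2/2=-1/4, d=(M3−M2)/(6·3)=1/36, b=Δ2−h2·(2M2+M3)/6=5/6
t_q=5/2 → seg 1, τ=1/2; S=-3+-2/3·τ+1·τ²+-5/24·τ³=-199/64

  seg 0: a=1 b=-8/3 c=0 d=1/6
  seg 1: a=-3 b=-2/3 c=1 d=-5/24
  seg 2: a=-2 b=5/6 c=-1/4 d=1/36
S(5/2) = -199/64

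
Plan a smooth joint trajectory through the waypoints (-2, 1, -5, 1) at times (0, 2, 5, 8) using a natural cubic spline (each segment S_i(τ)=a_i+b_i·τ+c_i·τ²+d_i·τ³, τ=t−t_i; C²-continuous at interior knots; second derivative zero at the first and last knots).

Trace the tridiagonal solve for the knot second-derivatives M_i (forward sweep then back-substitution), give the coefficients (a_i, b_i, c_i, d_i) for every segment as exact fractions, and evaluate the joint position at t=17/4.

  seg 0: a=-2 b=183/74 c=0 d=-9/37
  seg 1: a=1 b=-33/74 c=-54/37 d=209/666
  seg 2: a=-5 b=-27/37 c=101/74 d=-101/666
S(17/4) = -18079/4736

Δ: Δ0=3/2, Δ1=-2, Δ2=2
row 1: diag=10, rhs=-21; c'=3/10, d'=-21/10
row 2: denom=12−3·3/10=111/10; d'=(24−3·-21/10)/(111/10)=101/37
back: M2=101/37
back: M1=-21/10−3/10·101/37=-108/37
M: M0=0, M1=-108/37, M2=101/37, M3=0
seg 0: a=-2, c=M0/2=0, d=(M1−M0)/(6·2)=-9/37, b=Δ0−h0·(2M0+M1)/6=183/74
seg 1: a=1, c=M1/2=-54/37, d=(M2−M1)/(6·3)=209/666, b=Δ1−h1·(2M1+M2)/6=-33/74
seg 2: a=-5, c=M2/2=101/74, d=(M3−M2)/(6·3)=-101/666, b=Δ2−h2·(2M2+M3)/6=-27/37
t_q=17/4 → seg 1, τ=9/4; S=1+-33/74·τ+-54/37·τ²+209/666·τ³=-18079/4736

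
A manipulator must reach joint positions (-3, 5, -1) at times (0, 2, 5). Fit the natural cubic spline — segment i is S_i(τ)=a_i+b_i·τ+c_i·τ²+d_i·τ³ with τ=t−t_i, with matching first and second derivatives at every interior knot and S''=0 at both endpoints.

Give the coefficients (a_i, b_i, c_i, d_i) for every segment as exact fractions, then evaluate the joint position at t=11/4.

  seg 0: a=-3 b=26/5 c=0 d=-3/10
  seg 1: a=5 b=8/5 c=-9/5 d=1/5
S(11/4) = 1687/320

Δ: Δ0=4, Δ1=-2
row 1: diag=10, rhs=-36; c'=3/10, d'=-18/5
back: M1=-18/5
M: M0=0, M1=-18/5, M2=0
seg 0: a=-3, c=M0/2=0, d=(M1−M0)/(6·2)=-3/10, b=Δ0−h0·(2M0+M1)/6=26/5
seg 1: a=5, c=M1/2=-9/5, d=(M2−M1)/(6·3)=1/5, b=Δ1−h1·(2M1+M2)/6=8/5
t_q=11/4 → seg 1, τ=3/4; S=5+8/5·τ+-9/5·τ²+1/5·τ³=1687/320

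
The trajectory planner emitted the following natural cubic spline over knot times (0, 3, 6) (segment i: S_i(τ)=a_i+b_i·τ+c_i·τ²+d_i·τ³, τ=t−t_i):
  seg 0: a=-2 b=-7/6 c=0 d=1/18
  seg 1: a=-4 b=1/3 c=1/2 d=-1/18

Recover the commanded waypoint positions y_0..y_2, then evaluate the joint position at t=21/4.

y_0=-2 y_1=-4 y_2=0
S(21/4) = -173/128

y_0 = S_0(0) = a_0 = -2
y_1 = S_1(0) = a_1 = -4
y_2 = S_1(3) = 0
t_q=21/4 is in segment 1 (τ=9/4); S_1(τ)=-173/128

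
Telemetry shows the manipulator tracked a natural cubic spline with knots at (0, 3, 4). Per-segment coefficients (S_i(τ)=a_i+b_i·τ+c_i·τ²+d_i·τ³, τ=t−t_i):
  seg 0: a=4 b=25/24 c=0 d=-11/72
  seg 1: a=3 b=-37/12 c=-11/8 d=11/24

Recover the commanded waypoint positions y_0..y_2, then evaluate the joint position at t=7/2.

y_0=4 y_1=3 y_2=-1
S(7/2) = 75/64

y_0 = S_0(0) = a_0 = 4
y_1 = S_1(0) = a_1 = 3
y_2 = S_1(1) = -1
t_q=7/2 is in segment 1 (τ=1/2); S_1(τ)=75/64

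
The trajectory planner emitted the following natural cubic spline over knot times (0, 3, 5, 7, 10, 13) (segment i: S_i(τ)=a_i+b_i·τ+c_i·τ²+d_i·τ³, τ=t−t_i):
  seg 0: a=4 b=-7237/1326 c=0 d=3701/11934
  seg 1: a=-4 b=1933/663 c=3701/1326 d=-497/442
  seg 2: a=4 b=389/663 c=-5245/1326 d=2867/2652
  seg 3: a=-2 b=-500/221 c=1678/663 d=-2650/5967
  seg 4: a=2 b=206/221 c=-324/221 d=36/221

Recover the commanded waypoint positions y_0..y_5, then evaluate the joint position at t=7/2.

y_0=4 y_1=-4 y_2=4 y_3=-2 y_4=2 y_5=-4
S(7/2) = -7019/3536

y_0 = S_0(0) = a_0 = 4
y_1 = S_1(0) = a_1 = -4
y_2 = S_2(0) = a_2 = 4
y_3 = S_3(0) = a_3 = -2
y_4 = S_4(0) = a_4 = 2
y_5 = S_4(3) = -4
t_q=7/2 is in segment 1 (τ=1/2); S_1(τ)=-7019/3536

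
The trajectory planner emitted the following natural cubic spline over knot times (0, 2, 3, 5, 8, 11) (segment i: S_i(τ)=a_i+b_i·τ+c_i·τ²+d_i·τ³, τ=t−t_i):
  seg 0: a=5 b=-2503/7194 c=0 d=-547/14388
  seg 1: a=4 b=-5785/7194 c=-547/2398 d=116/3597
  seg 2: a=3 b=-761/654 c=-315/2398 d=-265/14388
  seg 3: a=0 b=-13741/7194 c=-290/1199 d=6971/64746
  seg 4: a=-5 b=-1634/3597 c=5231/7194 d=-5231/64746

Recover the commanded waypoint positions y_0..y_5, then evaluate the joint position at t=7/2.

y_0=5 y_1=4 y_2=3 y_3=0 y_4=-5 y_5=-2
S(7/2) = 91433/38368

y_0 = S_0(0) = a_0 = 5
y_1 = S_1(0) = a_1 = 4
y_2 = S_2(0) = a_2 = 3
y_3 = S_3(0) = a_3 = 0
y_4 = S_4(0) = a_4 = -5
y_5 = S_4(3) = -2
t_q=7/2 is in segment 2 (τ=1/2); S_2(τ)=91433/38368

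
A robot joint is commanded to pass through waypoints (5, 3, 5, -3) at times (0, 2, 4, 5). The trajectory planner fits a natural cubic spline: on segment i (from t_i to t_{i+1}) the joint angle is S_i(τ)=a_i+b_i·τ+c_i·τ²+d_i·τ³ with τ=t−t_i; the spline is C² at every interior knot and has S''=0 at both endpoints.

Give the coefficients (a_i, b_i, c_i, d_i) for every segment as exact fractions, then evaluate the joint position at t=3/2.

  seg 0: a=5 b=-26/11 c=0 d=15/44
  seg 1: a=3 b=19/11 c=45/22 d=-53/44
  seg 2: a=5 b=-50/11 c=-57/11 d=19/11
S(3/2) = 917/352

Δ: Δ0=-1, Δ1=1, Δ2=-8
row 1: diag=8, rhs=12; c'=1/4, d'=3/2
row 2: denom=6−2·1/4=11/2; d'=(-54−2·3/2)/(11/2)=-114/11
back: M2=-114/11
back: M1=3/2−1/4·-114/11=45/11
M: M0=0, M1=45/11, M2=-114/11, M3=0
seg 0: a=5, c=M0/2=0, d=(M1−M0)/(6·2)=15/44, b=Δ0−h0·(2M0+M1)/6=-26/11
seg 1: a=3, c=M1/2=45/22, d=(M2−M1)/(6·2)=-53/44, b=Δ1−h1·(2M1+M2)/6=19/11
seg 2: a=5, c=M2/2=-57/11, d=(M3−M2)/(6·1)=19/11, b=Δ2−h2·(2M2+M3)/6=-50/11
t_q=3/2 → seg 0, τ=3/2; S=5+-26/11·τ+0·τ²+15/44·τ³=917/352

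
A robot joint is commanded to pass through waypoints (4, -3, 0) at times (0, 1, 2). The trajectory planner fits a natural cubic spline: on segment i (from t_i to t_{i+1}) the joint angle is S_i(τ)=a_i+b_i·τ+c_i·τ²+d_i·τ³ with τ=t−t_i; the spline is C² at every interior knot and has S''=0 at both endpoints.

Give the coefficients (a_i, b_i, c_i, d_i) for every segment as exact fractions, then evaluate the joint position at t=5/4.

Δ: Δ0=-7, Δ1=3
row 1: diag=4, rhs=60; c'=1/4, d'=15
back: M1=15
M: M0=0, M1=15, M2=0
seg 0: a=4, c=M0/2=0, d=(M1−M0)/(6·1)=5/2, b=Δ0−h0·(2M0+M1)/6=-19/2
seg 1: a=-3, c=M1/2=15/2, d=(M2−M1)/(6·1)=-5/2, b=Δ1−h1·(2M1+M2)/6=-2
t_q=5/4 → seg 1, τ=1/4; S=-3+-2·τ+15/2·τ²+-5/2·τ³=-393/128

  seg 0: a=4 b=-19/2 c=0 d=5/2
  seg 1: a=-3 b=-2 c=15/2 d=-5/2
S(5/4) = -393/128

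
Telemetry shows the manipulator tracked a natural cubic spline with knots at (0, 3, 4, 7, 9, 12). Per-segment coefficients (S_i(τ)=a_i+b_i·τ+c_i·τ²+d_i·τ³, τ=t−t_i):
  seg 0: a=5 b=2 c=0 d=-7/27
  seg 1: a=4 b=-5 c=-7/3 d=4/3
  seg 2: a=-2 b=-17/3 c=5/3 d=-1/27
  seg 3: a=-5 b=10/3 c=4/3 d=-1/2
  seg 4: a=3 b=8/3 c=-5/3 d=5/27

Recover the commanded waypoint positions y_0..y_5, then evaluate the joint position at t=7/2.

y_0 = S_0(0) = a_0 = 5
y_1 = S_1(0) = a_1 = 4
y_2 = S_2(0) = a_2 = -2
y_3 = S_3(0) = a_3 = -5
y_4 = S_4(0) = a_4 = 3
y_5 = S_4(3) = 1
t_q=7/2 is in segment 1 (τ=1/2); S_1(τ)=13/12

y_0=5 y_1=4 y_2=-2 y_3=-5 y_4=3 y_5=1
S(7/2) = 13/12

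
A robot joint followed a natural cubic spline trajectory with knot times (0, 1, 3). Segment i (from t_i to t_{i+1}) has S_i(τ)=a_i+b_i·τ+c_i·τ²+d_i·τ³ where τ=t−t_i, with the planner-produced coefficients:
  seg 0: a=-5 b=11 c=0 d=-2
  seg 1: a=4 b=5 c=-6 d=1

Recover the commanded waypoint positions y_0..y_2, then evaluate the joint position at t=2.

y_0 = S_0(0) = a_0 = -5
y_1 = S_1(0) = a_1 = 4
y_2 = S_1(2) = -2
t_q=2 is in segment 1 (τ=1); S_1(τ)=4

y_0=-5 y_1=4 y_2=-2
S(2) = 4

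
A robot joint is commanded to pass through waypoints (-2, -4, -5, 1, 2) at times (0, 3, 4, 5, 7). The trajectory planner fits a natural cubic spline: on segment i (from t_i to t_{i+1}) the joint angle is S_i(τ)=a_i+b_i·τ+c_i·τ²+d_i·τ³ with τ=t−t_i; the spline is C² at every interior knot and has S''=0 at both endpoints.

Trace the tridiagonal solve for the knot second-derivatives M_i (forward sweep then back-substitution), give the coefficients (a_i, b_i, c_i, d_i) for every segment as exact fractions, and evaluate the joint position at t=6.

Δ: Δ0=-2/3, Δ1=-1, Δ2=6, Δ3=1/2
row 1: diag=8, rhs=-2; c'=1/8, d'=-1/4
row 2: denom=4−1·1/8=31/8; d'=(42−1·-1/4)/(31/8)=338/31
row 3: denom=6−1·8/31=178/31; d'=(-33−1·338/31)/(178/31)=-1361/178
back: M3=-1361/178
back: M2=338/31−8/31·-1361/178=1146/89
back: M1=-1/4−1/8·1146/89=-331/178
M: M0=0, M1=-331/178, M2=1146/89, M3=-1361/178, M4=0
seg 0: a=-2, c=M0/2=0, d=(M1−M0)/(6·3)=-331/3204, b=Δ0−h0·(2M0+M1)/6=281/1068
seg 1: a=-4, c=M1/2=-331/356, d=(M2−M1)/(6·1)=2623/1068, b=Δ1−h1·(2M1+M2)/6=-1349/534
seg 2: a=-5, c=M2/2=573/89, d=(M3−M2)/(6·1)=-3653/1068, b=Δ2−h2·(2M2+M3)/6=3185/1068
seg 3: a=1, c=M3/2=-1361/356, d=(M4−M3)/(6·2)=1361/2136, b=Δ3−h3·(2M3+M4)/6=2989/534
t_q=6 → seg 3, τ=1; S=1+2989/534·τ+-1361/356·τ²+1361/2136·τ³=2429/712

  seg 0: a=-2 b=281/1068 c=0 d=-331/3204
  seg 1: a=-4 b=-1349/534 c=-331/356 d=2623/1068
  seg 2: a=-5 b=3185/1068 c=573/89 d=-3653/1068
  seg 3: a=1 b=2989/534 c=-1361/356 d=1361/2136
S(6) = 2429/712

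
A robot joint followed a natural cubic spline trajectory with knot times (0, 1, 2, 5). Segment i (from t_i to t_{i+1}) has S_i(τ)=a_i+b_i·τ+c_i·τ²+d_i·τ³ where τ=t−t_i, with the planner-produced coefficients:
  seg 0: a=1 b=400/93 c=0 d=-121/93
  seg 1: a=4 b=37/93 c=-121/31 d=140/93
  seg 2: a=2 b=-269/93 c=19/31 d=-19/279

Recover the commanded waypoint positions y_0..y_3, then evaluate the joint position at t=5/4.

y_0 = S_0(0) = a_0 = 1
y_1 = S_1(0) = a_1 = 4
y_2 = S_2(0) = a_2 = 2
y_3 = S_2(3) = -3
t_q=5/4 is in segment 1 (τ=1/4); S_1(τ)=481/124

y_0=1 y_1=4 y_2=2 y_3=-3
S(5/4) = 481/124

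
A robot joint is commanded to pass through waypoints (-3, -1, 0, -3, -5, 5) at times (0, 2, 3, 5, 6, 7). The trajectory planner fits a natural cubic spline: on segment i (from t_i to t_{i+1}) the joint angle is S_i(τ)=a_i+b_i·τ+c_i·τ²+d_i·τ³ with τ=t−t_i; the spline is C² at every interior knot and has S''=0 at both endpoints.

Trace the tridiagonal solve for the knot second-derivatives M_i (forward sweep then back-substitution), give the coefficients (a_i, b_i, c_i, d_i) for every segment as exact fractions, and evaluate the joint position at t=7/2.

  seg 0: a=-3 b=650/709 c=0 d=59/2836
  seg 1: a=-1 b=827/709 c=177/1418 d=-413/1418
  seg 2: a=0 b=769/1418 c=-531/709 d=-193/1418
  seg 3: a=-3 b=-5795/1418 c=-1110/709 d=5179/1418
  seg 4: a=-5 b=2651/709 c=13317/1418 d=-4439/1418
S(7/2) = 759/11344

Δ: Δ0=1, Δ1=1, Δ2=-3/2, Δ3=-2, Δ4=10
row 1: diag=6, rhs=0; c'=1/6, d'=0
row 2: denom=6−1·1/6=35/6; d'=(-15−1·0)/(35/6)=-18/7
row 3: denom=6−2·12/35=186/35; d'=(-3−2·-18/7)/(186/35)=25/62
row 4: denom=4−1·35/186=709/186; d'=(72−1·25/62)/(709/186)=13317/709
back: M4=13317/709
back: M3=25/62−35/186·13317/709=-2220/709
back: M2=-18/7−12/35·-2220/709=-1062/709
back: M1=0−1/6·-1062/709=177/709
M: M0=0, M1=177/709, M2=-1062/709, M3=-2220/709, M4=13317/709, M5=0
seg 0: a=-3, c=M0/2=0, d=(M1−M0)/(6·2)=59/2836, b=Δ0−h0·(2M0+M1)/6=650/709
seg 1: a=-1, c=M1/2=177/1418, d=(M2−M1)/(6·1)=-413/1418, b=Δ1−h1·(2M1+M2)/6=827/709
seg 2: a=0, c=M2/2=-531/709, d=(M3−M2)/(6·2)=-193/1418, b=Δ2−h2·(2M2+M3)/6=769/1418
seg 3: a=-3, c=M3/2=-1110/709, d=(M4−M3)/(6·1)=5179/1418, b=Δ3−h3·(2M3+M4)/6=-5795/1418
seg 4: a=-5, c=M4/2=13317/1418, d=(M5−M4)/(6·1)=-4439/1418, b=Δ4−h4·(2M4+M5)/6=2651/709
t_q=7/2 → seg 2, τ=1/2; S=0+769/1418·τ+-531/709·τ²+-193/1418·τ³=759/11344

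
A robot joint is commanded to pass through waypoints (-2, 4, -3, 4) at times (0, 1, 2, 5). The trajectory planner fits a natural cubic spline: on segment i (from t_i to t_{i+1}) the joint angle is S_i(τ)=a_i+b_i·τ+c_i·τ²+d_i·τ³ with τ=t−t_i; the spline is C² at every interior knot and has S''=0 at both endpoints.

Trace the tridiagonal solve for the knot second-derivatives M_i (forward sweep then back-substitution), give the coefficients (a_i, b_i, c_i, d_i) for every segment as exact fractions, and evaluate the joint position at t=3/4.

  seg 0: a=-2 b=898/93 c=0 d=-340/93
  seg 1: a=4 b=-122/93 c=-340/31 d=491/93
  seg 2: a=-3 b=-689/93 c=151/31 d=-151/279
S(3/4) = 1835/496

Δ: Δ0=6, Δ1=-7, Δ2=7/3
row 1: diag=4, rhs=-78; c'=1/4, d'=-39/2
row 2: denom=8−1·1/4=31/4; d'=(56−1·-39/2)/(31/4)=302/31
back: M2=302/31
back: M1=-39/2−1/4·302/31=-680/31
M: M0=0, M1=-680/31, M2=302/31, M3=0
seg 0: a=-2, c=M0/2=0, d=(M1−M0)/(6·1)=-340/93, b=Δ0−h0·(2M0+M1)/6=898/93
seg 1: a=4, c=M1/2=-340/31, d=(M2−M1)/(6·1)=491/93, b=Δ1−h1·(2M1+M2)/6=-122/93
seg 2: a=-3, c=M2/2=151/31, d=(M3−M2)/(6·3)=-151/279, b=Δ2−h2·(2M2+M3)/6=-689/93
t_q=3/4 → seg 0, τ=3/4; S=-2+898/93·τ+0·τ²+-340/93·τ³=1835/496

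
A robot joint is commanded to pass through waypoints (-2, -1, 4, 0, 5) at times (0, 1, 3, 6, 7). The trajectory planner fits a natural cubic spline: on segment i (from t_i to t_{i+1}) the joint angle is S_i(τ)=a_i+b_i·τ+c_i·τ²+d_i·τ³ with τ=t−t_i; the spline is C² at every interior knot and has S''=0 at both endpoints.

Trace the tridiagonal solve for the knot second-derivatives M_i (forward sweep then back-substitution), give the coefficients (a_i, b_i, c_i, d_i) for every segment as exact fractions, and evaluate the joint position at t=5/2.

Δ: Δ0=1, Δ1=5/2, Δ2=-4/3, Δ3=5
row 1: diag=6, rhs=9; c'=1/3, d'=3/2
row 2: denom=10−2·1/3=28/3; d'=(-23−2·3/2)/(28/3)=-39/14
row 3: denom=8−3·9/28=197/28; d'=(38−3·-39/14)/(197/28)=1298/197
back: M3=1298/197
back: M2=-39/14−9/28·1298/197=-966/197
back: M1=3/2−1/3·-966/197=1235/394
M: M0=0, M1=1235/394, M2=-966/197, M3=1298/197, M4=0
seg 0: a=-2, c=M0/2=0, d=(M1−M0)/(6·1)=1235/2364, b=Δ0−h0·(2M0+M1)/6=1129/2364
seg 1: a=-1, c=M1/2=1235/788, d=(M2−M1)/(6·2)=-3167/4728, b=Δ1−h1·(2M1+M2)/6=2417/1182
seg 2: a=4, c=M2/2=-483/197, d=(M3−M2)/(6·3)=1132/1773, b=Δ2−h2·(2M2+M3)/6=163/591
seg 3: a=0, c=M3/2=649/197, d=(M4−M3)/(6·1)=-649/591, b=Δ3−h3·(2M3+M4)/6=1657/591
t_q=5/2 → seg 1, τ=3/2; S=-1+2417/1182·τ+1235/788·τ²+-3167/4728·τ³=42021/12608

  seg 0: a=-2 b=1129/2364 c=0 d=1235/2364
  seg 1: a=-1 b=2417/1182 c=1235/788 d=-3167/4728
  seg 2: a=4 b=163/591 c=-483/197 d=1132/1773
  seg 3: a=0 b=1657/591 c=649/197 d=-649/591
S(5/2) = 42021/12608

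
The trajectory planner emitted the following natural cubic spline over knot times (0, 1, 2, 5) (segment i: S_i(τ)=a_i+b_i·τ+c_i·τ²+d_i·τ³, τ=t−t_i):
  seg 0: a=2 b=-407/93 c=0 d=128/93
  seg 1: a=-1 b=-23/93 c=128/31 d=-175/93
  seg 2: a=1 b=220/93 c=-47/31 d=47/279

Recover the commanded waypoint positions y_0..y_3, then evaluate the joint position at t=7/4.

y_0 = S_0(0) = a_0 = 2
y_1 = S_1(0) = a_1 = -1
y_2 = S_2(0) = a_2 = 1
y_3 = S_2(3) = -1
t_q=7/4 is in segment 1 (τ=3/4); S_1(τ)=681/1984

y_0=2 y_1=-1 y_2=1 y_3=-1
S(7/4) = 681/1984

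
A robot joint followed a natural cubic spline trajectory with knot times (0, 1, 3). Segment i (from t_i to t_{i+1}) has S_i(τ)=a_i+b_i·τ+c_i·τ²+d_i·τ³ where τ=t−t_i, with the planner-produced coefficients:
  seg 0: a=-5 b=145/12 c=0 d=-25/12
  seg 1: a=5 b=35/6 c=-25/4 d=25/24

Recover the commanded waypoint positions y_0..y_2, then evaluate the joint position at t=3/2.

y_0=-5 y_1=5 y_2=0
S(3/2) = 415/64

y_0 = S_0(0) = a_0 = -5
y_1 = S_1(0) = a_1 = 5
y_2 = S_1(2) = 0
t_q=3/2 is in segment 1 (τ=1/2); S_1(τ)=415/64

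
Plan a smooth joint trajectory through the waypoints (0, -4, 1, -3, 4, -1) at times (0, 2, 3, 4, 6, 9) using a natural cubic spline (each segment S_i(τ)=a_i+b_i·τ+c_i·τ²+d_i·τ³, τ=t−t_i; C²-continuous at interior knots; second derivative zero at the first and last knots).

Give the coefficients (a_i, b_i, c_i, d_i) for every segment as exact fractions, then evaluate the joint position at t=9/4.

Δ: Δ0=-2, Δ1=5, Δ2=-4, Δ3=7/2, Δ4=-5/3
row 1: diag=6, rhs=42; c'=1/6, d'=7
row 2: denom=4−1·1/6=23/6; d'=(-54−1·7)/(23/6)=-366/23
row 3: denom=6−1·6/23=132/23; d'=(45−1·-366/23)/(132/23)=467/44
row 4: denom=10−2·23/66=307/33; d'=(-31−2·467/44)/(307/33)=-3447/614
back: M4=-3447/614
back: M3=467/44−23/66·-3447/614=3859/307
back: M2=-366/23−6/23·3859/307=-5892/307
back: M1=7−1/6·-5892/307=3131/307
M: M0=0, M1=3131/307, M2=-5892/307, M3=3859/307, M4=-3447/614, M5=0
seg 0: a=0, c=M0/2=0, d=(M1−M0)/(6·2)=3131/3684, b=Δ0−h0·(2M0+M1)/6=-4973/921
seg 1: a=-4, c=M1/2=3131/614, d=(M2−M1)/(6·1)=-9023/1842, b=Δ1−h1·(2M1+M2)/6=4420/921
seg 2: a=1, c=M2/2=-2946/307, d=(M3−M2)/(6·1)=9751/1842, b=Δ2−h2·(2M2+M3)/6=557/1842
seg 3: a=-3, c=M3/2=3859/614, d=(M4−M3)/(6·2)=-11165/7368, b=Δ3−h3·(2M3+M4)/6=-2771/921
seg 4: a=4, c=M4/2=-3447/1228, d=(M5−M4)/(6·3)=383/1228, b=Δ4−h4·(2M4+M5)/6=7271/1842
t_q=9/4 → seg 1, τ=1/4; S=-4+4420/921·τ+3131/614·τ²+-9023/1842·τ³=-100521/39296

  seg 0: a=0 b=-4973/921 c=0 d=3131/3684
  seg 1: a=-4 b=4420/921 c=3131/614 d=-9023/1842
  seg 2: a=1 b=557/1842 c=-2946/307 d=9751/1842
  seg 3: a=-3 b=-2771/921 c=3859/614 d=-11165/7368
  seg 4: a=4 b=7271/1842 c=-3447/1228 d=383/1228
S(9/4) = -100521/39296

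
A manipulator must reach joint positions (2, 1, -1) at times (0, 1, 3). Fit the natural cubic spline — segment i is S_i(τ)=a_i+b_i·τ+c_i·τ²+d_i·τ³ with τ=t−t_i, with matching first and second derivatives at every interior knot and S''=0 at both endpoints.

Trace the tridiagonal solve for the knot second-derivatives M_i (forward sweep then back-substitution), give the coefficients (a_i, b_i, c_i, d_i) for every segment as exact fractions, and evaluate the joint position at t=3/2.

Δ: Δ0=-1, Δ1=-1
row 1: diag=6, rhs=0; c'=1/3, d'=0
back: M1=0
M: M0=0, M1=0, M2=0
seg 0: a=2, c=M0/2=0, d=(M1−M0)/(6·1)=0, b=Δ0−h0·(2M0+M1)/6=-1
seg 1: a=1, c=M1/2=0, d=(M2−M1)/(6·2)=0, b=Δ1−h1·(2M1+M2)/6=-1
t_q=3/2 → seg 1, τ=1/2; S=1+-1·τ+0·τ²+0·τ³=1/2

  seg 0: a=2 b=-1 c=0 d=0
  seg 1: a=1 b=-1 c=0 d=0
S(3/2) = 1/2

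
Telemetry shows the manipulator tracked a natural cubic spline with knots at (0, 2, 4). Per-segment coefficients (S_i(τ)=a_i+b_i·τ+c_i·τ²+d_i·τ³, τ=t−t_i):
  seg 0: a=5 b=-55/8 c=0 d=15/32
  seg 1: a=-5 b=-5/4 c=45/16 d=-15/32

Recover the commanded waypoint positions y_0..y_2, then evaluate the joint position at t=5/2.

y_0=5 y_1=-5 y_2=0
S(5/2) = -1275/256

y_0 = S_0(0) = a_0 = 5
y_1 = S_1(0) = a_1 = -5
y_2 = S_1(2) = 0
t_q=5/2 is in segment 1 (τ=1/2); S_1(τ)=-1275/256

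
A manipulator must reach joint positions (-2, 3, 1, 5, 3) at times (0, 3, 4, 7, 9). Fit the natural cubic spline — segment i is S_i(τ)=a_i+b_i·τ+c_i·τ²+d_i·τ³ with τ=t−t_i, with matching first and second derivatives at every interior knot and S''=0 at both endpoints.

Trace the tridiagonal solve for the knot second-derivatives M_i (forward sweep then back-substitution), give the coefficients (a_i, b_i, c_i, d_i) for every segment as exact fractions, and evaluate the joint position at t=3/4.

Δ: Δ0=5/3, Δ1=-2, Δ2=4/3, Δ3=-1
row 1: diag=8, rhs=-22; c'=1/8, d'=-11/4
row 2: denom=8−1·1/8=63/8; d'=(20−1·-11/4)/(63/8)=26/9
row 3: denom=10−3·8/21=62/7; d'=(-14−3·26/9)/(62/7)=-238/93
back: M3=-238/93
back: M2=26/9−8/21·-238/93=1078/279
back: M1=-11/4−1/8·1078/279=-902/279
M: M0=0, M1=-902/279, M2=1078/279, M3=-238/93, M4=0
seg 0: a=-2, c=M0/2=0, d=(M1−M0)/(6·3)=-451/2511, b=Δ0−h0·(2M0+M1)/6=916/279
seg 1: a=3, c=M1/2=-451/279, d=(M2−M1)/(6·1)=110/93, b=Δ1−h1·(2M1+M2)/6=-437/279
seg 2: a=1, c=M2/2=539/279, d=(M3−M2)/(6·3)=-896/2511, b=Δ2−h2·(2M2+M3)/6=-349/279
seg 3: a=5, c=M3/2=-119/93, d=(M4−M3)/(6·2)=119/558, b=Δ3−h3·(2M3+M4)/6=197/279
t_q=3/4 → seg 0, τ=3/4; S=-2+916/279·τ+0·τ²+-451/2511·τ³=767/1984

  seg 0: a=-2 b=916/279 c=0 d=-451/2511
  seg 1: a=3 b=-437/279 c=-451/279 d=110/93
  seg 2: a=1 b=-349/279 c=539/279 d=-896/2511
  seg 3: a=5 b=197/279 c=-119/93 d=119/558
S(3/4) = 767/1984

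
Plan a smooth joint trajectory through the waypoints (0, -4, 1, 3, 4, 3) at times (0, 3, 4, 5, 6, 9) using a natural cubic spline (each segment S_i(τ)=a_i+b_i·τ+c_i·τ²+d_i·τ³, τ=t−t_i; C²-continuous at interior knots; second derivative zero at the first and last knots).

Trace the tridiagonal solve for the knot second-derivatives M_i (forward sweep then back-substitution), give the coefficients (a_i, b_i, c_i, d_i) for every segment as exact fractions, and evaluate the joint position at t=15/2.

  seg 0: a=0 b=-3659/897 c=0 d=821/2691
  seg 1: a=-4 b=3730/897 c=821/299 d=-1708/897
  seg 2: a=1 b=3532/897 c=-887/299 d=71/69
  seg 3: a=3 b=979/897 c=36/299 d=-190/897
  seg 4: a=4 b=625/897 c=-154/299 d=154/2691
S(15/2) = 4879/1196

Δ: Δ0=-4/3, Δ1=5, Δ2=2, Δ3=1, Δ4=-1/3
row 1: diag=8, rhs=38; c'=1/8, d'=19/4
row 2: denom=4−1·1/8=31/8; d'=(-18−1·19/4)/(31/8)=-182/31
row 3: denom=4−1·8/31=116/31; d'=(-6−1·-182/31)/(116/31)=-1/29
row 4: denom=8−1·31/116=897/116; d'=(-8−1·-1/29)/(897/116)=-308/299
back: M4=-308/299
back: M3=-1/29−31/116·-308/299=72/299
back: M2=-182/31−8/31·72/299=-1774/299
back: M1=19/4−1/8·-1774/299=1642/299
M: M0=0, M1=1642/299, M2=-1774/299, M3=72/299, M4=-308/299, M5=0
seg 0: a=0, c=M0/2=0, d=(M1−M0)/(6·3)=821/2691, b=Δ0−h0·(2M0+M1)/6=-3659/897
seg 1: a=-4, c=M1/2=821/299, d=(M2−M1)/(6·1)=-1708/897, b=Δ1−h1·(2M1+M2)/6=3730/897
seg 2: a=1, c=M2/2=-887/299, d=(M3−M2)/(6·1)=71/69, b=Δ2−h2·(2M2+M3)/6=3532/897
seg 3: a=3, c=M3/2=36/299, d=(M4−M3)/(6·1)=-190/897, b=Δ3−h3·(2M3+M4)/6=979/897
seg 4: a=4, c=M4/2=-154/299, d=(M5−M4)/(6·3)=154/2691, b=Δ4−h4·(2M4+M5)/6=625/897
t_q=15/2 → seg 4, τ=3/2; S=4+625/897·τ+-154/299·τ²+154/2691·τ³=4879/1196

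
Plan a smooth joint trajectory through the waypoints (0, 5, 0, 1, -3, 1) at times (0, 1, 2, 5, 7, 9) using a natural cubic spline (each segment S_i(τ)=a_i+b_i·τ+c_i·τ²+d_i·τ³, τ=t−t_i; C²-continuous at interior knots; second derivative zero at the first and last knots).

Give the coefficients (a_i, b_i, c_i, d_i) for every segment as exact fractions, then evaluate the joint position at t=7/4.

  seg 0: a=0 b=12139/1551 c=0 d=-4384/1551
  seg 1: a=5 b=-1013/1551 c=-4384/517 d=6410/1551
  seg 2: a=0 b=-8087/1551 c=2026/517 d=-1070/1551
  seg 3: a=1 b=-509/1551 c=-1184/517 d=4511/6204
  seg 4: a=-3 b=-1184/1551 c=2143/1034 d=-2143/6204
S(7/4) = 24549/16544

Δ: Δ0=5, Δ1=-5, Δ2=1/3, Δ3=-2, Δ4=2
row 1: diag=4, rhs=-60; c'=1/4, d'=-15
row 2: denom=8−1·1/4=31/4; d'=(32−1·-15)/(31/4)=188/31
row 3: denom=10−3·12/31=274/31; d'=(-14−3·188/31)/(274/31)=-499/137
row 4: denom=8−2·31/137=1034/137; d'=(24−2·-499/137)/(1034/137)=2143/517
back: M4=2143/517
back: M3=-499/137−31/137·2143/517=-2368/517
back: M2=188/31−12/31·-2368/517=4052/517
back: M1=-15−1/4·4052/517=-8768/517
M: M0=0, M1=-8768/517, M2=4052/517, M3=-2368/517, M4=2143/517, M5=0
seg 0: a=0, c=M0/2=0, d=(M1−M0)/(6·1)=-4384/1551, b=Δ0−h0·(2M0+M1)/6=12139/1551
seg 1: a=5, c=M1/2=-4384/517, d=(M2−M1)/(6·1)=6410/1551, b=Δ1−h1·(2M1+M2)/6=-1013/1551
seg 2: a=0, c=M2/2=2026/517, d=(M3−M2)/(6·3)=-1070/1551, b=Δ2−h2·(2M2+M3)/6=-8087/1551
seg 3: a=1, c=M3/2=-1184/517, d=(M4−M3)/(6·2)=4511/6204, b=Δ3−h3·(2M3+M4)/6=-509/1551
seg 4: a=-3, c=M4/2=2143/1034, d=(M5−M4)/(6·2)=-2143/6204, b=Δ4−h4·(2M4+M5)/6=-1184/1551
t_q=7/4 → seg 1, τ=3/4; S=5+-1013/1551·τ+-4384/517·τ²+6410/1551·τ³=24549/16544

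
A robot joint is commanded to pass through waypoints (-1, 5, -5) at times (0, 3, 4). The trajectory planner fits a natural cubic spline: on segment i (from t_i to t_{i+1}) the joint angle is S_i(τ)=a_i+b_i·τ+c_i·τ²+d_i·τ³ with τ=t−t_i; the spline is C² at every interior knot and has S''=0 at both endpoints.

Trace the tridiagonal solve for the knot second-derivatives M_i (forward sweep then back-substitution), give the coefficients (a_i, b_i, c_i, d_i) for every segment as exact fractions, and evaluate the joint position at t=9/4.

  seg 0: a=-1 b=13/2 c=0 d=-1/2
  seg 1: a=5 b=-7 c=-9/2 d=3/2
S(9/4) = 1015/128

Δ: Δ0=2, Δ1=-10
row 1: diag=8, rhs=-72; c'=1/8, d'=-9
back: M1=-9
M: M0=0, M1=-9, M2=0
seg 0: a=-1, c=M0/2=0, d=(M1−M0)/(6·3)=-1/2, b=Δ0−h0·(2M0+M1)/6=13/2
seg 1: a=5, c=M1/2=-9/2, d=(M2−M1)/(6·1)=3/2, b=Δ1−h1·(2M1+M2)/6=-7
t_q=9/4 → seg 0, τ=9/4; S=-1+13/2·τ+0·τ²+-1/2·τ³=1015/128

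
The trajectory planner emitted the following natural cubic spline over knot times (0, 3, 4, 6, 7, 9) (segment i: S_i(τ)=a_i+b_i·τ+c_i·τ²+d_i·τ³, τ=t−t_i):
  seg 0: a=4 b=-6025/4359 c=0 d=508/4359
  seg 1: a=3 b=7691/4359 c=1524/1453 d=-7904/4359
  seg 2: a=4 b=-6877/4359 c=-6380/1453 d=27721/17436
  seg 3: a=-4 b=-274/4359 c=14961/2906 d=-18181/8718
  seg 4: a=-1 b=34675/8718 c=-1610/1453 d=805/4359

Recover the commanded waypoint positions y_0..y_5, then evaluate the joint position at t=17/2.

y_0 = S_0(0) = a_0 = 4
y_1 = S_1(0) = a_1 = 3
y_2 = S_2(0) = a_2 = 4
y_3 = S_3(0) = a_3 = -4
y_4 = S_4(0) = a_4 = -1
y_5 = S_4(2) = 4
t_q=17/2 is in segment 4 (τ=3/2); S_4(τ)=35991/11624

y_0=4 y_1=3 y_2=4 y_3=-4 y_4=-1 y_5=4
S(17/2) = 35991/11624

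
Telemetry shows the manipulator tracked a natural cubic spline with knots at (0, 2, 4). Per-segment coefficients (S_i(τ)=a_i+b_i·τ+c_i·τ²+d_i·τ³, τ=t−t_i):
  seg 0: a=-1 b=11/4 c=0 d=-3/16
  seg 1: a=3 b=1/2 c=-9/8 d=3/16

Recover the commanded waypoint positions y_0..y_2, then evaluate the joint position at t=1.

y_0 = S_0(0) = a_0 = -1
y_1 = S_1(0) = a_1 = 3
y_2 = S_1(2) = 1
t_q=1 is in segment 0 (τ=1); S_0(τ)=25/16

y_0=-1 y_1=3 y_2=1
S(1) = 25/16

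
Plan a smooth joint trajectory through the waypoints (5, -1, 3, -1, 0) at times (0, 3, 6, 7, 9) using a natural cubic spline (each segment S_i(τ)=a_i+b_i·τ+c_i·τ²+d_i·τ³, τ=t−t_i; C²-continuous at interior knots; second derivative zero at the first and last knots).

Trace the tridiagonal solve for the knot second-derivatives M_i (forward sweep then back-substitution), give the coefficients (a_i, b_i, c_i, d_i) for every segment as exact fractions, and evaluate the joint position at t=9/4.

  seg 0: a=5 b=-3637/1020 c=0 d=1597/9180
  seg 1: a=-1 b=577/510 c=1597/1020 d=-917/1836
  seg 2: a=3 b=-3019/1020 c=-249/85 d=1927/1020
  seg 3: a=-1 b=-1607/510 c=931/340 d=-931/2040
S(9/4) = -22657/21760

Δ: Δ0=-2, Δ1=4/3, Δ2=-4, Δ3=1/2
row 1: diag=12, rhs=20; c'=1/4, d'=5/3
row 2: denom=8−3·1/4=29/4; d'=(-32−3·5/3)/(29/4)=-148/29
row 3: denom=6−1·4/29=170/29; d'=(27−1·-148/29)/(170/29)=931/170
back: M3=931/170
back: M2=-148/29−4/29·931/170=-498/85
back: M1=5/3−1/4·-498/85=1597/510
M: M0=0, M1=1597/510, M2=-498/85, M3=931/170, M4=0
seg 0: a=5, c=M0/2=0, d=(M1−M0)/(6·3)=1597/9180, b=Δ0−h0·(2M0+M1)/6=-3637/1020
seg 1: a=-1, c=M1/2=1597/1020, d=(M2−M1)/(6·3)=-917/1836, b=Δ1−h1·(2M1+M2)/6=577/510
seg 2: a=3, c=M2/2=-249/85, d=(M3−M2)/(6·1)=1927/1020, b=Δ2−h2·(2M2+M3)/6=-3019/1020
seg 3: a=-1, c=M3/2=931/340, d=(M4−M3)/(6·2)=-931/2040, b=Δ3−h3·(2M3+M4)/6=-1607/510
t_q=9/4 → seg 0, τ=9/4; S=5+-3637/1020·τ+0·τ²+1597/9180·τ³=-22657/21760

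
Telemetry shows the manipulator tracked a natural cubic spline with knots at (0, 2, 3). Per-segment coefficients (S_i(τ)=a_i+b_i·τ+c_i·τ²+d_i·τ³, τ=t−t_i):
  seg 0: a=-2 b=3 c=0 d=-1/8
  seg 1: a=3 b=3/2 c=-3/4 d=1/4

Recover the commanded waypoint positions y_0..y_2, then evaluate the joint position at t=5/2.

y_0 = S_0(0) = a_0 = -2
y_1 = S_1(0) = a_1 = 3
y_2 = S_1(1) = 4
t_q=5/2 is in segment 1 (τ=1/2); S_1(τ)=115/32

y_0=-2 y_1=3 y_2=4
S(5/2) = 115/32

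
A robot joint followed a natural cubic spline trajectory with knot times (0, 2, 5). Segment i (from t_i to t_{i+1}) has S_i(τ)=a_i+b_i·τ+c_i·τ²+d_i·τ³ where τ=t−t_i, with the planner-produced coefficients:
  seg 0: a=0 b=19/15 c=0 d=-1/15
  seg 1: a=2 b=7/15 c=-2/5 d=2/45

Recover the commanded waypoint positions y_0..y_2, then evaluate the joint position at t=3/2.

y_0 = S_0(0) = a_0 = 0
y_1 = S_1(0) = a_1 = 2
y_2 = S_1(3) = 1
t_q=3/2 is in segment 0 (τ=3/2); S_0(τ)=67/40

y_0=0 y_1=2 y_2=1
S(3/2) = 67/40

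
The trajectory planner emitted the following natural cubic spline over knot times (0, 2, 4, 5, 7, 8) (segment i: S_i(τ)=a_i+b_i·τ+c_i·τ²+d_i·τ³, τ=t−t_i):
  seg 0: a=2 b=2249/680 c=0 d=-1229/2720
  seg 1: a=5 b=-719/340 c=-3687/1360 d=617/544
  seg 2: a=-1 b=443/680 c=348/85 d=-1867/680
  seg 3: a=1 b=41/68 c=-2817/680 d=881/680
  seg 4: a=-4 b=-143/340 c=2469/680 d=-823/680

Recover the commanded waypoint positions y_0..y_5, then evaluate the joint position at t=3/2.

y_0 = S_0(0) = a_0 = 2
y_1 = S_1(0) = a_1 = 5
y_2 = S_2(0) = a_2 = -1
y_3 = S_3(0) = a_3 = 1
y_4 = S_4(0) = a_4 = -4
y_5 = S_4(1) = -2
t_q=3/2 is in segment 0 (τ=3/2); S_0(τ)=118289/21760

y_0=2 y_1=5 y_2=-1 y_3=1 y_4=-4 y_5=-2
S(3/2) = 118289/21760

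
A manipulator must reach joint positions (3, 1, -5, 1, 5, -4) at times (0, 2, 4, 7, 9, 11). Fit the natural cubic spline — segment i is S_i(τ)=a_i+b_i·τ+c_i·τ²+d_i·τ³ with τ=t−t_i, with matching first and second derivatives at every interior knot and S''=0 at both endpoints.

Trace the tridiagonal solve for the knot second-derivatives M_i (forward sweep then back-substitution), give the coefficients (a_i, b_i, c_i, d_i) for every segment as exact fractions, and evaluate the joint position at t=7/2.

Δ: Δ0=-1, Δ1=-3, Δ2=2, Δ3=2, Δ4=-9/2
row 1: diag=8, rhs=-12; c'=1/4, d'=-3/2
row 2: denom=10−2·1/4=19/2; d'=(30−2·-3/2)/(19/2)=66/19
row 3: denom=10−3·6/19=172/19; d'=(0−3·66/19)/(172/19)=-99/86
row 4: denom=8−2·19/86=325/43; d'=(-39−2·-99/86)/(325/43)=-1578/325
back: M4=-1578/325
back: M3=-99/86−19/86·-1578/325=-51/650
back: M2=66/19−6/19·-51/650=1137/325
back: M1=-3/2−1/4·1137/325=-3087/1300
M: M0=0, M1=-3087/1300, M2=1137/325, M3=-51/650, M4=-1578/325, M5=0
seg 0: a=3, c=M0/2=0, d=(M1−M0)/(6·2)=-1029/5200, b=Δ0−h0·(2M0+M1)/6=-271/1300
seg 1: a=1, c=M1/2=-3087/2600, d=(M2−M1)/(6·2)=509/1040, b=Δ1−h1·(2M1+M2)/6=-1679/650
seg 2: a=-5, c=M2/2=1137/650, d=(M3−M2)/(6·3)=-31/156, b=Δ2−h2·(2M2+M3)/6=-1897/1300
seg 3: a=1, c=M3/2=-51/1300, d=(M4−M3)/(6·2)=-207/520, b=Δ3−h3·(2M3+M4)/6=1193/325
seg 4: a=5, c=M4/2=-789/325, d=(M5−M4)/(6·2)=263/650, b=Δ4−h4·(2M4+M5)/6=-821/650
t_q=7/2 → seg 1, τ=3/2; S=1+-1679/650·τ+-3087/2600·τ²+509/1040·τ³=-162001/41600

  seg 0: a=3 b=-271/1300 c=0 d=-1029/5200
  seg 1: a=1 b=-1679/650 c=-3087/2600 d=509/1040
  seg 2: a=-5 b=-1897/1300 c=1137/650 d=-31/156
  seg 3: a=1 b=1193/325 c=-51/1300 d=-207/520
  seg 4: a=5 b=-821/650 c=-789/325 d=263/650
S(7/2) = -162001/41600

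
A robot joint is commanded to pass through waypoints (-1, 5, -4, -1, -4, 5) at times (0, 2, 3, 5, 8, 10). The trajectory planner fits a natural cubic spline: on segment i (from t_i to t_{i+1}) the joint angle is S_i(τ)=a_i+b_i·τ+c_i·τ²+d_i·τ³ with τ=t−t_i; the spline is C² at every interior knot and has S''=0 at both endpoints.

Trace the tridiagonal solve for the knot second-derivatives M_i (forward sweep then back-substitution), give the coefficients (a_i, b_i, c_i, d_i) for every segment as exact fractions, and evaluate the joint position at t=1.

  seg 0: a=-1 b=23056/2945 c=0 d=-14221/11780
  seg 1: a=5 b=-19607/2945 c=-42663/5890 d=28867/5890
  seg 2: a=-4 b=-37939/5890 c=21969/2945 d=-20551/11780
  seg 3: a=-1 b=14507/5890 c=-3543/1178 d=5458/8835
  seg 4: a=-4 b=6461/5890 c=15033/5890 d=-5011/11780
S(1) = 66223/11780

Δ: Δ0=3, Δ1=-9, Δ2=3/2, Δ3=-1, Δ4=9/2
row 1: diag=6, rhs=-72; c'=1/6, d'=-12
row 2: denom=6−1·1/6=35/6; d'=(63−1·-12)/(35/6)=90/7
row 3: denom=10−2·12/35=326/35; d'=(-15−2·90/7)/(326/35)=-1425/326
row 4: denom=10−3·105/326=2945/326; d'=(33−3·-1425/326)/(2945/326)=15033/2945
back: M4=15033/2945
back: M3=-1425/326−105/326·15033/2945=-3543/589
back: M2=90/7−12/35·-3543/589=43938/2945
back: M1=-12−1/6·43938/2945=-42663/2945
M: M0=0, M1=-42663/2945, M2=43938/2945, M3=-3543/589, M4=15033/2945, M5=0
seg 0: a=-1, c=M0/2=0, d=(M1−M0)/(6·2)=-14221/11780, b=Δ0−h0·(2M0+M1)/6=23056/2945
seg 1: a=5, c=M1/2=-42663/5890, d=(M2−M1)/(6·1)=28867/5890, b=Δ1−h1·(2M1+M2)/6=-19607/2945
seg 2: a=-4, c=M2/2=21969/2945, d=(M3−M2)/(6·2)=-20551/11780, b=Δ2−h2·(2M2+M3)/6=-37939/5890
seg 3: a=-1, c=M3/2=-3543/1178, d=(M4−M3)/(6·3)=5458/8835, b=Δ3−h3·(2M3+M4)/6=14507/5890
seg 4: a=-4, c=M4/2=15033/5890, d=(M5−M4)/(6·2)=-5011/11780, b=Δ4−h4·(2M4+M5)/6=6461/5890
t_q=1 → seg 0, τ=1; S=-1+23056/2945·τ+0·τ²+-14221/11780·τ³=66223/11780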